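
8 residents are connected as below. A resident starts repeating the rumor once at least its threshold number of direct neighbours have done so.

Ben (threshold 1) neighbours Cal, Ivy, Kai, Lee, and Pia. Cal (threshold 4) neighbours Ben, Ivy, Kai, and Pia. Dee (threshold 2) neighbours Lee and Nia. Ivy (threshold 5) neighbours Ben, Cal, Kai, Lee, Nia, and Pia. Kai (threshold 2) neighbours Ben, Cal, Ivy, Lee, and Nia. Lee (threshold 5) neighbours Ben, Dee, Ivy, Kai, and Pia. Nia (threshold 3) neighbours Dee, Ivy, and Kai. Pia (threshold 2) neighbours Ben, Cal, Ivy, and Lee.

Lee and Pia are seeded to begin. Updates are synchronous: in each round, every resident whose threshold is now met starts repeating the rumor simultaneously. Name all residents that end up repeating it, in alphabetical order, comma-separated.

Round 1 — Lee, Pia start repeating the rumor (initial).
Round 2 — checking thresholds:
  Ben: 2 of 5 neighbours ≥ 1, starts repeating the rumor.
  Cal: 1 of 4 neighbours < 4, below threshold.
  Dee: 1 of 2 neighbours < 2, below threshold.
  Ivy: 2 of 6 neighbours < 5, below threshold.
  Kai: 1 of 5 neighbours < 2, below threshold.
Round 3 — checking thresholds:
  Cal: 2 of 4 neighbours < 4, below threshold.
  Dee: 1 of 2 neighbours < 2, below threshold.
  Ivy: 3 of 6 neighbours < 5, below threshold.
  Kai: 2 of 5 neighbours ≥ 2, starts repeating the rumor.
Round 4 — no new spreads; cascade stops.

Ben, Kai, Lee, Pia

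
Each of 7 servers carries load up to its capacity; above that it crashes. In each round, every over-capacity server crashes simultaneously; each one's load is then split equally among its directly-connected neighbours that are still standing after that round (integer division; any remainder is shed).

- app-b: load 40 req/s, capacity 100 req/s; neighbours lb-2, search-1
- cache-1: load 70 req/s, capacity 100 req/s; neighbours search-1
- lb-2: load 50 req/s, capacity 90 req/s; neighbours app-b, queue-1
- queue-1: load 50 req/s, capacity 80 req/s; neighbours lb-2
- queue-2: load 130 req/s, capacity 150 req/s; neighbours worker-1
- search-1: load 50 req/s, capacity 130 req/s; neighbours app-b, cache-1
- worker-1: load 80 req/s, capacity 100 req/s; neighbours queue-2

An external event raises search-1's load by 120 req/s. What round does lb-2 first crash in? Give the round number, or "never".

3

Round 1 — search-1 at 170 > 130. search-1 crashes.
  search-1 sheds 170 req/s to app-b, cache-1: 85 each.
    app-b: 40+85 = 125 > 100
    cache-1: 70+85 = 155 > 100
Round 2 — app-b, cache-1 crash.
  app-b sheds 125 req/s to lb-2: 125 each.
    lb-2: 50+125 = 175 > 90
  cache-1 sheds 155 req/s: no online neighbours, lost.
Round 3 — lb-2 crashes.
  lb-2 sheds 175 req/s to queue-1: 175 each.
    queue-1: 50+175 = 225 > 80
Round 4 — queue-1 crashes.
  queue-1 sheds 225 req/s: no online neighbours, lost.
No further crashes.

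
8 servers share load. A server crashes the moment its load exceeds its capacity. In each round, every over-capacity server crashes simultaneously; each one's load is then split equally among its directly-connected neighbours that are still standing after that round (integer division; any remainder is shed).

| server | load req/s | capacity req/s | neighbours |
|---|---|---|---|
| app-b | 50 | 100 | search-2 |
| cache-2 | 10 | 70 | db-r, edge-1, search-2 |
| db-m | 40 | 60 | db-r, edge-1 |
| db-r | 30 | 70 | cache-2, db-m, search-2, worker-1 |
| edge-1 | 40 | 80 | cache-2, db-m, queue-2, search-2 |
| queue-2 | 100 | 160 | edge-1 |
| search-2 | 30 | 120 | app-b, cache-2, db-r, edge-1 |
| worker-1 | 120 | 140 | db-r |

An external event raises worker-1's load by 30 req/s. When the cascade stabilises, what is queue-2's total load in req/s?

146

Round 1 — worker-1 at 150 > 140. worker-1 crashes.
  worker-1 sheds 150 req/s to db-r: 150 each.
    db-r: 30+150 = 180 > 70
Round 2 — db-r crashes.
  db-r sheds 180 req/s to cache-2, db-m, search-2: 60 each.
    cache-2: 10+60 = 70 ≤ 70
    db-m: 40+60 = 100 > 60
    search-2: 30+60 = 90 ≤ 120
Round 3 — db-m crashes.
  db-m sheds 100 req/s to edge-1: 100 each.
    edge-1: 40+100 = 140 > 80
Round 4 — edge-1 crashes.
  edge-1 sheds 140 req/s to cache-2, queue-2, search-2: 46 each (2 lost).
    cache-2: 70+46 = 116 > 70
    queue-2: 100+46 = 146 ≤ 160
    search-2: 90+46 = 136 > 120
Round 5 — cache-2, search-2 crash.
  cache-2 sheds 116 req/s: no online neighbours, lost.
  search-2 sheds 136 req/s to app-b: 136 each.
    app-b: 50+136 = 186 > 100
Round 6 — app-b crashes.
  app-b sheds 186 req/s: no online neighbours, lost.
No further crashes.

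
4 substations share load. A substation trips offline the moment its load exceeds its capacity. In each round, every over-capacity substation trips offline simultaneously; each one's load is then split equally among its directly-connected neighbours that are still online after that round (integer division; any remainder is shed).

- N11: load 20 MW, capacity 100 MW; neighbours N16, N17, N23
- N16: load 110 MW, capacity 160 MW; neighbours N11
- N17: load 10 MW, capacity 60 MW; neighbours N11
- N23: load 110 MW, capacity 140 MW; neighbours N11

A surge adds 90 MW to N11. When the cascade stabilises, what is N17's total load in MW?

46

Round 1 — N11 at 110 > 100. N11 trips offline.
  N11 sheds 110 MW to N16, N17, N23: 36 each (2 lost).
    N16: 110+36 = 146 ≤ 160
    N17: 10+36 = 46 ≤ 60
    N23: 110+36 = 146 > 140
Round 2 — N23 trips offline.
  N23 sheds 146 MW: no online neighbours, lost.
No further trips.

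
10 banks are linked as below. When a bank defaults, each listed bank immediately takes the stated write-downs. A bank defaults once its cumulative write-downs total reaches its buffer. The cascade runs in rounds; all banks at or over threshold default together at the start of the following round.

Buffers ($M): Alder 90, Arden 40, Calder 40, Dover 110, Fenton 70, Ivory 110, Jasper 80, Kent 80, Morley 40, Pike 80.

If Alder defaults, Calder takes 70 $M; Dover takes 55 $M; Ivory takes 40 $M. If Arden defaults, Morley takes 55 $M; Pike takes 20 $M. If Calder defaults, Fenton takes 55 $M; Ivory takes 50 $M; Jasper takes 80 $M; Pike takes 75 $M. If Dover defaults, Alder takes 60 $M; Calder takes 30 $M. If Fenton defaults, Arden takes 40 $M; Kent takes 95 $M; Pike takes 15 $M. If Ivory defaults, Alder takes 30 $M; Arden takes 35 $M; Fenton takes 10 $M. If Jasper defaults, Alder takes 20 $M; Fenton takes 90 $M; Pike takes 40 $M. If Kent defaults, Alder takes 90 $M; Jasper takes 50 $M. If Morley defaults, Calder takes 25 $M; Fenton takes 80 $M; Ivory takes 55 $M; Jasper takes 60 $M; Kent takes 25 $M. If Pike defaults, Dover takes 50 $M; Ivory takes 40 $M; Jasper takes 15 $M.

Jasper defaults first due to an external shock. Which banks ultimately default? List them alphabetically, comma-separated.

Round 1 — Jasper defaults (initial).
  Alder: +20 → 20 < 90
  Fenton: +90 → 90 ≥ 70
  Pike: +40 → 40 < 80
Round 2 — Fenton defaults.
  Arden: +40 → 40 ≥ 40
  Kent: +95 → 95 ≥ 80
  Pike: +15 → 55 < 80
Round 3 — Arden, Kent default.
  Alder: +90 → 110 ≥ 90
  Morley: +55 → 55 ≥ 40
  Pike: +20 → 75 < 80
Round 4 — Alder, Morley default.
  Calder: +70+25 → 95 ≥ 40
  Dover: +55 → 55 < 110
  Ivory: +40+55 → 95 < 110
Round 5 — Calder defaults.
  Ivory: +50 → 145 ≥ 110
  Pike: +75 → 150 ≥ 80
Round 6 — Ivory, Pike default.
  Dover: +50 → 105 < 110
No further defaults.

Alder, Arden, Calder, Fenton, Ivory, Jasper, Kent, Morley, Pike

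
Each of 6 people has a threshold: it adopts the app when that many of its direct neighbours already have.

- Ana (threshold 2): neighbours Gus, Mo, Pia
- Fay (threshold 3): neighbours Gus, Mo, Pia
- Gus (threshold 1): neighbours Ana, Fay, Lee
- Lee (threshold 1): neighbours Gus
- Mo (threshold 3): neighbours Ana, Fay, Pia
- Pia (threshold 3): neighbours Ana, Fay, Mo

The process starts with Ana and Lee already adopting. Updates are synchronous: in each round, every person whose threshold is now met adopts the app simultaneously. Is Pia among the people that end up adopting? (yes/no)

Round 1 — Ana, Lee adopt the app (initial).
Round 2 — checking thresholds:
  Gus: 2 of 3 neighbours ≥ 1, adopts the app.
  Mo: 1 of 3 neighbours < 3, below threshold.
  Pia: 1 of 3 neighbours < 3, below threshold.
Round 3 — no new adoptions; cascade stops.

no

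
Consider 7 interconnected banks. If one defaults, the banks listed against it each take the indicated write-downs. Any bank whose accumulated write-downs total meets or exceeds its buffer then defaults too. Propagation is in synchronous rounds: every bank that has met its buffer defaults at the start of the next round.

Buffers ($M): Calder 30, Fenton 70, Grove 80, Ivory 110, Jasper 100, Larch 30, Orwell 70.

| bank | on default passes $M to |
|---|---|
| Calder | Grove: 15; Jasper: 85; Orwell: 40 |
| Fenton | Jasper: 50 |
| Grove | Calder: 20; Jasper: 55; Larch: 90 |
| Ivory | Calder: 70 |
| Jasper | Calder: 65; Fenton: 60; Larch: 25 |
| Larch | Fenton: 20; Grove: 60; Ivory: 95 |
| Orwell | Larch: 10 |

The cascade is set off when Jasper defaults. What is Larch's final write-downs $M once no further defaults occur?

25

Round 1 — Jasper defaults (initial).
  Calder: +65 → 65 ≥ 30
  Fenton: +60 → 60 < 70
  Larch: +25 → 25 < 30
Round 2 — Calder defaults.
  Grove: +15 → 15 < 80
  Orwell: +40 → 40 < 70
No further defaults.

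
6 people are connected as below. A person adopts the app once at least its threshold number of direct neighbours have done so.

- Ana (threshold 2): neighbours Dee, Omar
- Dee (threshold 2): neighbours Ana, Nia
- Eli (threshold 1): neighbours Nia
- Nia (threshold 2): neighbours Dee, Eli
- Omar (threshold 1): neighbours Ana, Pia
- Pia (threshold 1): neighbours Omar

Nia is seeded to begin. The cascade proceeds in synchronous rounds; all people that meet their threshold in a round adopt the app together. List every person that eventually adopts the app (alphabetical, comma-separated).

Eli, Nia

Round 1 — Nia adopts the app (initial).
Round 2 — checking thresholds:
  Dee: 1 of 2 neighbours < 2, not yet.
  Eli: 1 of 1 neighbours ≥ 1, adopts the app.
Round 3 — no new adoptions; cascade stops.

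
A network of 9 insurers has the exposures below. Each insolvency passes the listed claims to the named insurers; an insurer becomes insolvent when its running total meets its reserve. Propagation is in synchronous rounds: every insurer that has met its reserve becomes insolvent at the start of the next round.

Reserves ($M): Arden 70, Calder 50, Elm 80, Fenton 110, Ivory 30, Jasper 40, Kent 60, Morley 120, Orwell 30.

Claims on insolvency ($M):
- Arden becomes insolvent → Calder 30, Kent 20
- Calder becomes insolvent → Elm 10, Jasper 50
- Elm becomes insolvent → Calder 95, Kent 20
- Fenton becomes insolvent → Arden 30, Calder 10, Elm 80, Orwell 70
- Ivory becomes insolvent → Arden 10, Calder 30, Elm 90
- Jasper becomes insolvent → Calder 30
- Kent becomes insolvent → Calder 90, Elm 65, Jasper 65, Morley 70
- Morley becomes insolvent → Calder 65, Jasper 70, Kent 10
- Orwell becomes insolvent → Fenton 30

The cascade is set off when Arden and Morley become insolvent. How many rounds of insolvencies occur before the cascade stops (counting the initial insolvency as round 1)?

2

Round 1 — Arden, Morley become insolvent (initial).
  Calder: +30+65 → 95 ≥ 50
  Jasper: +70 → 70 ≥ 40
  Kent: +20+10 → 30 < 60
Round 2 — Calder, Jasper become insolvent.
  Elm: +10 → 10 < 80
No further insolvencies.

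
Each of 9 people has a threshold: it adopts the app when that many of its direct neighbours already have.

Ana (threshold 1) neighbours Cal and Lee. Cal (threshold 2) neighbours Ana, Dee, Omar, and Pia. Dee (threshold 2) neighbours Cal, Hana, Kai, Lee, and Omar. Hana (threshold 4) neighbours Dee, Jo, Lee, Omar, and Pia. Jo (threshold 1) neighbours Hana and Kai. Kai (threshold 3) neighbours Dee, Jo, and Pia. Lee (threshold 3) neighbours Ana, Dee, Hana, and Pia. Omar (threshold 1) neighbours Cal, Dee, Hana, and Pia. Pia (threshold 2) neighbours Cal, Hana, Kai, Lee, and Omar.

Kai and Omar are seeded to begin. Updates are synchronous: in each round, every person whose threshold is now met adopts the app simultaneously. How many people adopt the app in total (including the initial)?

Round 1 — Kai, Omar adopt the app (initial).
Round 2 — checking thresholds:
  Cal: 1 of 4 neighbours < 2, not yet.
  Dee: 2 of 5 neighbours ≥ 2, adopts the app.
  Hana: 1 of 5 neighbours < 4, not yet.
  Jo: 1 of 2 neighbours ≥ 1, adopts the app.
  Pia: 2 of 5 neighbours ≥ 2, adopts the app.
Round 3 — checking thresholds:
  Cal: 3 of 4 neighbours ≥ 2, adopts the app.
  Hana: 4 of 5 neighbours ≥ 4, adopts the app.
  Lee: 2 of 4 neighbours < 3, not yet.
Round 4 — checking thresholds:
  Ana: 1 of 2 neighbours ≥ 1, adopts the app.
  Lee: 3 of 4 neighbours ≥ 3, adopts the app.
Round 5 — no new adoptions; cascade stops.

9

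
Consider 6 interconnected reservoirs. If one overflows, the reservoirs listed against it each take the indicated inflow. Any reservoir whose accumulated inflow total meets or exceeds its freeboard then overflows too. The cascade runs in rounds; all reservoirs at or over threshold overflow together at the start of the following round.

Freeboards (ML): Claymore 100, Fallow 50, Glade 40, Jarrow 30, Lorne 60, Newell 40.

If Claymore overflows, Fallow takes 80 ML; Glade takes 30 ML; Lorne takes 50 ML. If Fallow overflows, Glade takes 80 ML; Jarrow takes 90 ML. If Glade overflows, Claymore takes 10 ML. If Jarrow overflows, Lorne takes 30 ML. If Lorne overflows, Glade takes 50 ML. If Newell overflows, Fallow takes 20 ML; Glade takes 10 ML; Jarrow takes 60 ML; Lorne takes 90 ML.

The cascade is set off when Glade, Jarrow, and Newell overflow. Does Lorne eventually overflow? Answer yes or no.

yes

Round 1 — Glade, Jarrow, Newell overflow (initial).
  Claymore: +10 → 10 < 100
  Fallow: +20 → 20 < 50
  Lorne: +30+90 → 120 ≥ 60
Round 2 — Lorne overflows.
No further overflows.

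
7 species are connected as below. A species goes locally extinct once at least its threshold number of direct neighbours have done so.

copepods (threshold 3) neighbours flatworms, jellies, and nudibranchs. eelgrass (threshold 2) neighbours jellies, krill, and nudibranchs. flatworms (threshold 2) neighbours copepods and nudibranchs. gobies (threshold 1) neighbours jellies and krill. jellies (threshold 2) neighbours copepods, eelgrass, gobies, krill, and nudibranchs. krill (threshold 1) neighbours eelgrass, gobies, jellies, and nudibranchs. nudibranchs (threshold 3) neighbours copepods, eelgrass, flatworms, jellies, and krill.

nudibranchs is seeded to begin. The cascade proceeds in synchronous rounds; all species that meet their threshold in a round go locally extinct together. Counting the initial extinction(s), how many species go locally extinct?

Round 1 — nudibranchs goes locally extinct (initial).
Round 2 — checking thresholds:
  copepods: 1 of 3 neighbours < 3, not yet.
  eelgrass: 1 of 3 neighbours < 2, not yet.
  flatworms: 1 of 2 neighbours < 2, not yet.
  jellies: 1 of 5 neighbours < 2, not yet.
  krill: 1 of 4 neighbours ≥ 1, goes locally extinct.
Round 3 — checking thresholds:
  copepods: 1 of 3 neighbours < 3, not yet.
  eelgrass: 2 of 3 neighbours ≥ 2, goes locally extinct.
  flatworms: 1 of 2 neighbours < 2, not yet.
  gobies: 1 of 2 neighbours ≥ 1, goes locally extinct.
  jellies: 2 of 5 neighbours ≥ 2, goes locally extinct.
Round 4 — no new extinctions; cascade stops.

5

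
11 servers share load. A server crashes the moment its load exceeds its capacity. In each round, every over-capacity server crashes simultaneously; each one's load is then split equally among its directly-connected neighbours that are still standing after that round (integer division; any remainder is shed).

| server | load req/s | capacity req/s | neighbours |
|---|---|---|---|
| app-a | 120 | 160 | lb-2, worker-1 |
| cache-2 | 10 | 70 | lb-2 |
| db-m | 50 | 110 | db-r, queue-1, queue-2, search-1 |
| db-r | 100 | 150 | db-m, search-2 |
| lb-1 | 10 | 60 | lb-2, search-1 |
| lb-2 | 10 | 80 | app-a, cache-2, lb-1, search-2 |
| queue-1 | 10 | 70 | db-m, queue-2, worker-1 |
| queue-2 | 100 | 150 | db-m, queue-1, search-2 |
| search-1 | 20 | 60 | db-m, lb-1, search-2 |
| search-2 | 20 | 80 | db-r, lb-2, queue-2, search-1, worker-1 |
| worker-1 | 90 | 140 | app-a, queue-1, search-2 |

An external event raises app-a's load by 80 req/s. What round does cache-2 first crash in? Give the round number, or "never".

Round 1 — app-a at 200 > 160. app-a crashes.
  app-a sheds 200 req/s to lb-2, worker-1: 100 each.
    lb-2: 10+100 = 110 > 80
    worker-1: 90+100 = 190 > 140
Round 2 — lb-2, worker-1 crash.
  lb-2 sheds 110 req/s to cache-2, lb-1, search-2: 36 each (2 lost).
    cache-2: 10+36 = 46 ≤ 70
    lb-1: 10+36 = 46 ≤ 60
    search-2: 20+36 = 56 ≤ 80
  worker-1 sheds 190 req/s to queue-1, search-2: 95 each.
    queue-1: 10+95 = 105 > 70
    search-2: 56+95 = 151 > 80
Round 3 — queue-1, search-2 crash.
  queue-1 sheds 105 req/s to db-m, queue-2: 52 each (1 lost).
    db-m: 50+52 = 102 ≤ 110
    queue-2: 100+52 = 152 > 150
  search-2 sheds 151 req/s to db-r, queue-2, search-1: 50 each (1 lost).
    db-r: 100+50 = 150 ≤ 150
    queue-2: 152+50 = 202 > 150
    search-1: 20+50 = 70 > 60
Round 4 — queue-2, search-1 crash.
  queue-2 sheds 202 req/s to db-m: 202 each.
    db-m: 102+202 = 304 > 110
  search-1 sheds 70 req/s to db-m, lb-1: 35 each.
    db-m: 304+35 = 339 > 110
    lb-1: 46+35 = 81 > 60
Round 5 — db-m, lb-1 crash.
  db-m sheds 339 req/s to db-r: 339 each.
    db-r: 150+339 = 489 > 150
  lb-1 sheds 81 req/s: no online neighbours, lost.
Round 6 — db-r crashes.
  db-r sheds 489 req/s: no online neighbours, lost.
No further crashes.

never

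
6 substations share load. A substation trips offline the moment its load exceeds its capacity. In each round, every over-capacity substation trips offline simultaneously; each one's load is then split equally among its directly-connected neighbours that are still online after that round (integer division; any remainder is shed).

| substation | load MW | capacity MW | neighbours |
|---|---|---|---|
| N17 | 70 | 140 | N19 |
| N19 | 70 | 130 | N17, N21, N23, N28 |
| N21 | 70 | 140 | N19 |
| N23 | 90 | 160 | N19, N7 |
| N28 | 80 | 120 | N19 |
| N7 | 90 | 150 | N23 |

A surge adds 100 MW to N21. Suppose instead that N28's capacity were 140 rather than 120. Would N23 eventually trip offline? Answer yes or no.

yes

With N28's capacity at 140:
Round 1 — N21 at 170 > 140. N21 trips offline.
  N21 sheds 170 MW to N19: 170 each.
    N19: 70+170 = 240 > 130
Round 2 — N19 trips offline.
  N19 sheds 240 MW to N17, N23, N28: 80 each.
    N17: 70+80 = 150 > 140
    N23: 90+80 = 170 > 160
    N28: 80+80 = 160 > 140
Round 3 — N17, N23, N28 trip offline.
  N17 sheds 150 MW: no online neighbours, lost.
  N23 sheds 170 MW to N7: 170 each.
    N7: 90+170 = 260 > 150
  N28 sheds 160 MW: no online neighbours, lost.
Round 4 — N7 trips offline.
  N7 sheds 260 MW: no online neighbours, lost.
No further trips.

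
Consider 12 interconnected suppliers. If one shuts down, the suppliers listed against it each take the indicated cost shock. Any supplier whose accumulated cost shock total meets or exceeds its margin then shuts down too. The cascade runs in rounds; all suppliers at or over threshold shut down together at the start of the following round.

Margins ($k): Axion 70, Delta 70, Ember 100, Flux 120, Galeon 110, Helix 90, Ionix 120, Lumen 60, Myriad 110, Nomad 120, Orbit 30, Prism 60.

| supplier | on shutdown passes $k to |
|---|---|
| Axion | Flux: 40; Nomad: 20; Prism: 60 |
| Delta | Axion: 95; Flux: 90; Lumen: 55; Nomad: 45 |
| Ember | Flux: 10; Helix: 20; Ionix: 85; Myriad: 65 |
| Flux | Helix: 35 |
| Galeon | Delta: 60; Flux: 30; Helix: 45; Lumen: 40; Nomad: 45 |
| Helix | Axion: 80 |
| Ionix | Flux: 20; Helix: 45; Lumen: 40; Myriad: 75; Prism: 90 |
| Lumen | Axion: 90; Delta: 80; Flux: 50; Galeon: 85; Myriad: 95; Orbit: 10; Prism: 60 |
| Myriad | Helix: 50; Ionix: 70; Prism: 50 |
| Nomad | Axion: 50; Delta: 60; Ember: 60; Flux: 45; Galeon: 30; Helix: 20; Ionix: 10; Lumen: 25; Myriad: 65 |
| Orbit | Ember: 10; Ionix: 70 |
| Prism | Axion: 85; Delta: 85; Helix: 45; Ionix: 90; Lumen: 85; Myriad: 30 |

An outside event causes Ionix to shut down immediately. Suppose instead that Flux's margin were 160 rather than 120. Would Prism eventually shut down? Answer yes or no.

yes

With Flux's margin at 160:
Round 1 — Ionix shuts down (initial).
  Flux: +20 → 20 < 160
  Helix: +45 → 45 < 90
  Lumen: +40 → 40 < 60
  Myriad: +75 → 75 < 110
  Prism: +90 → 90 ≥ 60
Round 2 — Prism shuts down.
  Axion: +85 → 85 ≥ 70
  Delta: +85 → 85 ≥ 70
  Helix: +45 → 90 ≥ 90
  Lumen: +85 → 125 ≥ 60
  Myriad: +30 → 105 < 110
Round 3 — Axion, Delta, Helix, Lumen shut down.
  Flux: +40+90+50 → 200 ≥ 160
  Galeon: +85 → 85 < 110
  Myriad: +95 → 200 ≥ 110
  Nomad: +20+45 → 65 < 120
  Orbit: +10 → 10 < 30
Round 4 — Flux, Myriad shut down.
No further shutdowns.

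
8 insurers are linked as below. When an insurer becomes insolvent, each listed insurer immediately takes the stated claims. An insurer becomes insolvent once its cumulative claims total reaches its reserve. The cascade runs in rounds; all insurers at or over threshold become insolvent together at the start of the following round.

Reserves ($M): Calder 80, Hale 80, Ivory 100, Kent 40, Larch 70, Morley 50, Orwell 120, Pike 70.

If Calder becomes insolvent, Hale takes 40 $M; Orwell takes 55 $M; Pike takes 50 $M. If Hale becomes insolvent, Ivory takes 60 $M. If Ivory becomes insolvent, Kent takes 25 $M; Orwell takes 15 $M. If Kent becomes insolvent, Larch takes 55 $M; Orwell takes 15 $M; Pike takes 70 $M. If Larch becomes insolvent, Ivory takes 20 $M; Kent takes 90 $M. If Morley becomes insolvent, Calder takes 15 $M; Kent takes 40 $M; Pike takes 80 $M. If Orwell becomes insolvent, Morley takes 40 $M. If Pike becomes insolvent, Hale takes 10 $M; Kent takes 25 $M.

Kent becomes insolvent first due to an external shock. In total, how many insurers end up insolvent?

Round 1 — Kent becomes insolvent (initial).
  Larch: +55 → 55 < 70
  Orwell: +15 → 15 < 120
  Pike: +70 → 70 ≥ 70
Round 2 — Pike becomes insolvent.
  Hale: +10 → 10 < 80
No further insolvencies.

2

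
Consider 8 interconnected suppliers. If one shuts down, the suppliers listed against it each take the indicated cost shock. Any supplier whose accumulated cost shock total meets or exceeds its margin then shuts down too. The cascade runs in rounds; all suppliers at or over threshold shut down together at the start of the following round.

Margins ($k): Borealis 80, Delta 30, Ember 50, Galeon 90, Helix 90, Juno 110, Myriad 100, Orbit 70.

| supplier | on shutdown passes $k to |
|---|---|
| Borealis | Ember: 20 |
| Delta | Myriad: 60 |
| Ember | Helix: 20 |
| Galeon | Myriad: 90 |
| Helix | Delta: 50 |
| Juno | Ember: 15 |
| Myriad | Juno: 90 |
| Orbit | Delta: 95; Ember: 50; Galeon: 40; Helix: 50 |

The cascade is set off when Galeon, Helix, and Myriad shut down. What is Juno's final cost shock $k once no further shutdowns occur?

90

Round 1 — Galeon, Helix, Myriad shut down (initial).
  Delta: +50 → 50 ≥ 30
  Juno: +90 → 90 < 110
Round 2 — Delta shuts down.
No further shutdowns.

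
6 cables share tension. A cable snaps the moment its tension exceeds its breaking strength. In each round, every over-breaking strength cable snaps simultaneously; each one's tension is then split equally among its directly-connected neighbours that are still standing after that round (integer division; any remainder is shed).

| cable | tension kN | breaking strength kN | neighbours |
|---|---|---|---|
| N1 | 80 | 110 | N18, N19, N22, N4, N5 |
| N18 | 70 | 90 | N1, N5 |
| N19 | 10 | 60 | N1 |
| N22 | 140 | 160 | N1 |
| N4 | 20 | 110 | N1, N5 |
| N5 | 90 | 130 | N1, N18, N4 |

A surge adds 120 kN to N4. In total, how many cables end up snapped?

5

Round 1 — N4 at 140 > 110. N4 snaps.
  N4 sheds 140 kN to N1, N5: 70 each.
    N1: 80+70 = 150 > 110
    N5: 90+70 = 160 > 130
Round 2 — N1, N5 snap.
  N1 sheds 150 kN to N18, N19, N22: 50 each.
    N18: 70+50 = 120 > 90
    N19: 10+50 = 60 ≤ 60
    N22: 140+50 = 190 > 160
  N5 sheds 160 kN to N18: 160 each.
    N18: 120+160 = 280 > 90
Round 3 — N18, N22 snap.
  N18 sheds 280 kN: no online neighbours, lost.
  N22 sheds 190 kN: no online neighbours, lost.
No further breaks.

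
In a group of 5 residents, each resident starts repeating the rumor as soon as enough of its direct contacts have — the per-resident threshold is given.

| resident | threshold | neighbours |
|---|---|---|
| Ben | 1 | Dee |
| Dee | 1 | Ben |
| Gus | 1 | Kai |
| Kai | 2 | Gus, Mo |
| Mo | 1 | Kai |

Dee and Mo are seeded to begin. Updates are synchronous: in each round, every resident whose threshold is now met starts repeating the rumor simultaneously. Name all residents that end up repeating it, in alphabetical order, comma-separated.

Round 1 — Dee, Mo start repeating the rumor (initial).
Round 2 — checking thresholds:
  Ben: 1 of 1 neighbours ≥ 1, starts repeating the rumor.
  Kai: 1 of 2 neighbours < 2, holds.
Round 3 — no new spreads; cascade stops.

Ben, Dee, Mo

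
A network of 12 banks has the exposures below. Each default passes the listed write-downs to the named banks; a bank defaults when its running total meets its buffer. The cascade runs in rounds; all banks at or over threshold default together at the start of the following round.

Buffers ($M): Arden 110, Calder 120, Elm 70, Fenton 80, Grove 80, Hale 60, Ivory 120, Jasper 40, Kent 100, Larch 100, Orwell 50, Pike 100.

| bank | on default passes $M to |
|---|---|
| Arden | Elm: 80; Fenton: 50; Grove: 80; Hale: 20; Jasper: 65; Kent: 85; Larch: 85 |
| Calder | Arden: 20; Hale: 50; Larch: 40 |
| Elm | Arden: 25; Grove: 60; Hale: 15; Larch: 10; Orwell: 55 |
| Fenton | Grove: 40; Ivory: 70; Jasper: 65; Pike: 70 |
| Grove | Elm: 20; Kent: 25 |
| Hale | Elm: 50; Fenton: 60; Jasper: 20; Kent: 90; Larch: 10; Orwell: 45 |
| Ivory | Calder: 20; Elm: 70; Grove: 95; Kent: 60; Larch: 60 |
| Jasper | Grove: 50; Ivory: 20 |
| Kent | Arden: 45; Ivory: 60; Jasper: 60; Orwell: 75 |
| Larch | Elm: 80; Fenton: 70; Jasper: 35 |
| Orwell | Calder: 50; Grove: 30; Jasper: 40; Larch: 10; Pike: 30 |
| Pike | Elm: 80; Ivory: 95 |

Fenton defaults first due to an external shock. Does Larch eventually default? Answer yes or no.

Round 1 — Fenton defaults (initial).
  Grove: +40 → 40 < 80
  Ivory: +70 → 70 < 120
  Jasper: +65 → 65 ≥ 40
  Pike: +70 → 70 < 100
Round 2 — Jasper defaults.
  Grove: +50 → 90 ≥ 80
  Ivory: +20 → 90 < 120
Round 3 — Grove defaults.
  Elm: +20 → 20 < 70
  Kent: +25 → 25 < 100
No further defaults.

no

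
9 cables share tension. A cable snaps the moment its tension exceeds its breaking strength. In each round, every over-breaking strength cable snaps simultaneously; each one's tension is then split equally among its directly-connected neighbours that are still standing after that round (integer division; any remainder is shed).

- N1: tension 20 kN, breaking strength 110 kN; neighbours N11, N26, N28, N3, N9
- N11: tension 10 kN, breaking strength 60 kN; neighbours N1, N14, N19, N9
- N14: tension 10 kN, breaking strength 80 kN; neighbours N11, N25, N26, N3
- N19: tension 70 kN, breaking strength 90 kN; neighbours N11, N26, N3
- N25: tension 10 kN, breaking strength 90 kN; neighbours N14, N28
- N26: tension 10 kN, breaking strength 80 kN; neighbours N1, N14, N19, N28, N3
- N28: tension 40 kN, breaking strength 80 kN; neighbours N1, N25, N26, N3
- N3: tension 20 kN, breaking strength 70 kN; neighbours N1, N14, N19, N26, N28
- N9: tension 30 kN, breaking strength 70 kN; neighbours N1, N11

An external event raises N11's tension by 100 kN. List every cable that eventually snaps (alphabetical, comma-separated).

Round 1 — N11 at 110 > 60. N11 snaps.
  N11 sheds 110 kN to N1, N14, N19, N9: 27 each (2 lost).
    N1: 20+27 = 47 ≤ 110
    N14: 10+27 = 37 ≤ 80
    N19: 70+27 = 97 > 90
    N9: 30+27 = 57 ≤ 70
Round 2 — N19 snaps.
  N19 sheds 97 kN to N26, N3: 48 each (1 lost).
    N26: 10+48 = 58 ≤ 80
    N3: 20+48 = 68 ≤ 70
No further breaks.

N11, N19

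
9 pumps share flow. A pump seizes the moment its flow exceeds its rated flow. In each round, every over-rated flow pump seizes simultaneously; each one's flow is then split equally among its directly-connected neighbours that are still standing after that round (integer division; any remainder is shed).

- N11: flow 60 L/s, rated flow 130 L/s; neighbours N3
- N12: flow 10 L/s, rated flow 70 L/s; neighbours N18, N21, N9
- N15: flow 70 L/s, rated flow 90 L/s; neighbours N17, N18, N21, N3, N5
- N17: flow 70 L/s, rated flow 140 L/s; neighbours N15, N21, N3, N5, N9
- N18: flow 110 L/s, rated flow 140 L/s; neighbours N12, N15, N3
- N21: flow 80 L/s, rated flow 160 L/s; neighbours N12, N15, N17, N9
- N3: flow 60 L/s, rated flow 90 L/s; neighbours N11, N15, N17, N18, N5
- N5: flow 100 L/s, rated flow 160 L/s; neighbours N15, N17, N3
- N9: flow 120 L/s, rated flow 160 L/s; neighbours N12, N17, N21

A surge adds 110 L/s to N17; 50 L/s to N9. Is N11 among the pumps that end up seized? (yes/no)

Round 1 — N17 at 180 > 140; N9 at 170 > 160. N17, N9 seize.
  N17 sheds 180 L/s to N15, N21, N3, N5: 45 each.
    N15: 70+45 = 115 > 90
    N21: 80+45 = 125 ≤ 160
    N3: 60+45 = 105 > 90
    N5: 100+45 = 145 ≤ 160
  N9 sheds 170 L/s to N12, N21: 85 each.
    N12: 10+85 = 95 > 70
    N21: 125+85 = 210 > 160
Round 2 — N12, N15, N21, N3 seize.
  N12 sheds 95 L/s to N18: 95 each.
    N18: 110+95 = 205 > 140
  N15 sheds 115 L/s to N18, N5: 57 each (1 lost).
    N18: 205+57 = 262 > 140
    N5: 145+57 = 202 > 160
  N21 sheds 210 L/s: no online neighbours, lost.
  N3 sheds 105 L/s to N11, N18, N5: 35 each.
    N11: 60+35 = 95 ≤ 130
    N18: 262+35 = 297 > 140
    N5: 202+35 = 237 > 160
Round 3 — N18, N5 seize.
  N18 sheds 297 L/s: no online neighbours, lost.
  N5 sheds 237 L/s: no online neighbours, lost.
No further seizures.

no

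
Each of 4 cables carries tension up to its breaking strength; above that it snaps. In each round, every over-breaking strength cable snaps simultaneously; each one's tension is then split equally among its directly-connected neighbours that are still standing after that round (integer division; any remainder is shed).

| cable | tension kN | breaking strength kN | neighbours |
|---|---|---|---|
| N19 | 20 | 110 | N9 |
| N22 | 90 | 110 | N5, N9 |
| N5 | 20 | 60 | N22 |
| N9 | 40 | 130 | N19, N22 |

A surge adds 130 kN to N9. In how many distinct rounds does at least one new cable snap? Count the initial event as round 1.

Round 1 — N9 at 170 > 130. N9 snaps.
  N9 sheds 170 kN to N19, N22: 85 each.
    N19: 20+85 = 105 ≤ 110
    N22: 90+85 = 175 > 110
Round 2 — N22 snaps.
  N22 sheds 175 kN to N5: 175 each.
    N5: 20+175 = 195 > 60
Round 3 — N5 snaps.
  N5 sheds 195 kN: no online neighbours, lost.
No further breaks.

3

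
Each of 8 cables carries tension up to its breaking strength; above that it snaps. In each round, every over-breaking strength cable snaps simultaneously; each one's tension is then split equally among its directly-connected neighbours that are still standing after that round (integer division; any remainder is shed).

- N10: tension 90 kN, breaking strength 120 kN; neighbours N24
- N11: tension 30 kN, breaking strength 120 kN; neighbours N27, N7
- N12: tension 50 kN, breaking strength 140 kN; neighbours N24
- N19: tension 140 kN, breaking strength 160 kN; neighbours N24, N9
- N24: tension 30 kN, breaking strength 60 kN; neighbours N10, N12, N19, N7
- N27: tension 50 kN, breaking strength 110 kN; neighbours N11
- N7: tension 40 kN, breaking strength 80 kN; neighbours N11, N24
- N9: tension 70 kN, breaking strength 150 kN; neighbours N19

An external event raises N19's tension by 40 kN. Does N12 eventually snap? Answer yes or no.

no

Round 1 — N19 at 180 > 160. N19 snaps.
  N19 sheds 180 kN to N24, N9: 90 each.
    N24: 30+90 = 120 > 60
    N9: 70+90 = 160 > 150
Round 2 — N24, N9 snap.
  N24 sheds 120 kN to N10, N12, N7: 40 each.
    N10: 90+40 = 130 > 120
    N12: 50+40 = 90 ≤ 140
    N7: 40+40 = 80 ≤ 80
  N9 sheds 160 kN: no online neighbours, lost.
Round 3 — N10 snaps.
  N10 sheds 130 kN: no online neighbours, lost.
No further breaks.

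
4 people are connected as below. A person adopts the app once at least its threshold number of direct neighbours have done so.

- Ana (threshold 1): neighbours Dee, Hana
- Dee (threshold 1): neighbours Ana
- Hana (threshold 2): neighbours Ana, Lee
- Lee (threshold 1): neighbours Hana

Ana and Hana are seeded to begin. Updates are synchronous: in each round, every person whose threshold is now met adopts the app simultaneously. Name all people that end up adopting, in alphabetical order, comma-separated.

Round 1 — Ana, Hana adopt the app (initial).
Round 2 — checking thresholds:
  Dee: 1 of 1 neighbours ≥ 1, adopts the app.
  Lee: 1 of 1 neighbours ≥ 1, adopts the app.
Round 3 — no new adoptions; cascade stops.

Ana, Dee, Hana, Lee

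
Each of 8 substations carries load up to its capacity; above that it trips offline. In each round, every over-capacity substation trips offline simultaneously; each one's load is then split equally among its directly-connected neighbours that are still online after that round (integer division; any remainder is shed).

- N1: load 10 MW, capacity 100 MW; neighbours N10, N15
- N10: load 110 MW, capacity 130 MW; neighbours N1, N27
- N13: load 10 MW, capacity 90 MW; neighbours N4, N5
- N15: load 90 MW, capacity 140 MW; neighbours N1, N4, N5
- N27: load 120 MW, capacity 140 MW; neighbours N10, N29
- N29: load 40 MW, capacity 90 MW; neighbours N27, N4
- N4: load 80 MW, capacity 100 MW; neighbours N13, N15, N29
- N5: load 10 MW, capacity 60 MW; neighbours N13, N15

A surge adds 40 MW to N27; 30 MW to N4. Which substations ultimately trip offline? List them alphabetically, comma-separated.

Round 1 — N27 at 160 > 140; N4 at 110 > 100. N27, N4 trip offline.
  N27 sheds 160 MW to N10, N29: 80 each.
    N10: 110+80 = 190 > 130
    N29: 40+80 = 120 > 90
  N4 sheds 110 MW to N13, N15, N29: 36 each (2 lost).
    N13: 10+36 = 46 ≤ 90
    N15: 90+36 = 126 ≤ 140
    N29: 120+36 = 156 > 90
Round 2 — N10, N29 trip offline.
  N10 sheds 190 MW to N1: 190 each.
    N1: 10+190 = 200 > 100
  N29 sheds 156 MW: no online neighbours, lost.
Round 3 — N1 trips offline.
  N1 sheds 200 MW to N15: 200 each.
    N15: 126+200 = 326 > 140
Round 4 — N15 trips offline.
  N15 sheds 326 MW to N5: 326 each.
    N5: 10+326 = 336 > 60
Round 5 — N5 trips offline.
  N5 sheds 336 MW to N13: 336 each.
    N13: 46+336 = 382 > 90
Round 6 — N13 trips offline.
  N13 sheds 382 MW: no online neighbours, lost.
No further trips.

N1, N10, N13, N15, N27, N29, N4, N5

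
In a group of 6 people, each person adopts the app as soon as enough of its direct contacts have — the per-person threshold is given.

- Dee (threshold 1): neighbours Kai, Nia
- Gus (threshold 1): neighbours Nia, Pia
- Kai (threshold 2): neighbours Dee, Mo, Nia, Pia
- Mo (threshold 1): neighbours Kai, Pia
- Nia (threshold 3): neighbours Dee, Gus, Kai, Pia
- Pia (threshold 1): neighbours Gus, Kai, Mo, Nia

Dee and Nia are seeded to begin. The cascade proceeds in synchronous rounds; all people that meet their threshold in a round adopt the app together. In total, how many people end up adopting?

Round 1 — Dee, Nia adopt the app (initial).
Round 2 — checking thresholds:
  Gus: 1 of 2 neighbours ≥ 1, adopts the app.
  Kai: 2 of 4 neighbours ≥ 2, adopts the app.
  Pia: 1 of 4 neighbours ≥ 1, adopts the app.
Round 3 — checking thresholds:
  Mo: 2 of 2 neighbours ≥ 1, adopts the app.
Round 4 — no new adoptions; cascade stops.

6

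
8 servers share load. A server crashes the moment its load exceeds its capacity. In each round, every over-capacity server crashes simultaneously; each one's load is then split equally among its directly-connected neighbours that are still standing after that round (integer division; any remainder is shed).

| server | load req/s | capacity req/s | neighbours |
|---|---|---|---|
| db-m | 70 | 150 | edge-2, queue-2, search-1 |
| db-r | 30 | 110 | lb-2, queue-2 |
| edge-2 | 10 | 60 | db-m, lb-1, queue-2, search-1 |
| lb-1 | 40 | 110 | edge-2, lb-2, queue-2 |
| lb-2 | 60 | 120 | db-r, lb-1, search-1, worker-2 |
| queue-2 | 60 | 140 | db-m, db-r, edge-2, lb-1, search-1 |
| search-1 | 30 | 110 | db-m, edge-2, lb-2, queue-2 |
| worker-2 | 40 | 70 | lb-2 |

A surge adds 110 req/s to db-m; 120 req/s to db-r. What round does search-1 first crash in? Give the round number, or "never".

3

Round 1 — db-m at 180 > 150; db-r at 150 > 110. db-m, db-r crash.
  db-m sheds 180 req/s to edge-2, queue-2, search-1: 60 each.
    edge-2: 10+60 = 70 > 60
    queue-2: 60+60 = 120 ≤ 140
    search-1: 30+60 = 90 ≤ 110
  db-r sheds 150 req/s to lb-2, queue-2: 75 each.
    lb-2: 60+75 = 135 > 120
    queue-2: 120+75 = 195 > 140
Round 2 — edge-2, lb-2, queue-2 crash.
  edge-2 sheds 70 req/s to lb-1, search-1: 35 each.
    lb-1: 40+35 = 75 ≤ 110
    search-1: 90+35 = 125 > 110
  lb-2 sheds 135 req/s to lb-1, search-1, worker-2: 45 each.
    lb-1: 75+45 = 120 > 110
    search-1: 125+45 = 170 > 110
    worker-2: 40+45 = 85 > 70
  queue-2 sheds 195 req/s to lb-1, search-1: 97 each (1 lost).
    lb-1: 120+97 = 217 > 110
    search-1: 170+97 = 267 > 110
Round 3 — lb-1, search-1, worker-2 crash.
  lb-1 sheds 217 req/s: no online neighbours, lost.
  search-1 sheds 267 req/s: no online neighbours, lost.
  worker-2 sheds 85 req/s: no online neighbours, lost.
No further crashes.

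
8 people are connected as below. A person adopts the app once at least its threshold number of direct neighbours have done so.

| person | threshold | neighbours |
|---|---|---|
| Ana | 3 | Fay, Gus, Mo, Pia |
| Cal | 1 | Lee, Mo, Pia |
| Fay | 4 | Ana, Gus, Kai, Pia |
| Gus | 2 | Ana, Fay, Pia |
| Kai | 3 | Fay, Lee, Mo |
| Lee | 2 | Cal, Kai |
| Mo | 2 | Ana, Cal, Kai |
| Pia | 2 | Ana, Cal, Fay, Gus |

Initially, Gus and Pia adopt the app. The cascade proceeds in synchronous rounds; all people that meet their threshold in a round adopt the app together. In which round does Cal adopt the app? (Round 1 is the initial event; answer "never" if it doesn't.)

Round 1 — Gus, Pia adopt the app (initial).
Round 2 — checking thresholds:
  Ana: 2 of 4 neighbours < 3, not yet.
  Cal: 1 of 3 neighbours ≥ 1, adopts the app.
  Fay: 2 of 4 neighbours < 4, not yet.
Round 3 — no new adoptions; cascade stops.

2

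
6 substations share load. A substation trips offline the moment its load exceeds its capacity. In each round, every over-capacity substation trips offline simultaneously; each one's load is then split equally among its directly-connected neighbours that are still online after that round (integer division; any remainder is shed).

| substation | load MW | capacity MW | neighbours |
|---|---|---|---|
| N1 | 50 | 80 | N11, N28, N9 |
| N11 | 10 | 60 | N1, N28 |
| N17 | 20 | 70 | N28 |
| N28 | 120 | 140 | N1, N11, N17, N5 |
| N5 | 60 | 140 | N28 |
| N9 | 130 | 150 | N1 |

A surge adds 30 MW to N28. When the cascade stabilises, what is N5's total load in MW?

Round 1 — N28 at 150 > 140. N28 trips offline.
  N28 sheds 150 MW to N1, N11, N17, N5: 37 each (2 lost).
    N1: 50+37 = 87 > 80
    N11: 10+37 = 47 ≤ 60
    N17: 20+37 = 57 ≤ 70
    N5: 60+37 = 97 ≤ 140
Round 2 — N1 trips offline.
  N1 sheds 87 MW to N11, N9: 43 each (1 lost).
    N11: 47+43 = 90 > 60
    N9: 130+43 = 173 > 150
Round 3 — N11, N9 trip offline.
  N11 sheds 90 MW: no online neighbours, lost.
  N9 sheds 173 MW: no online neighbours, lost.
No further trips.

97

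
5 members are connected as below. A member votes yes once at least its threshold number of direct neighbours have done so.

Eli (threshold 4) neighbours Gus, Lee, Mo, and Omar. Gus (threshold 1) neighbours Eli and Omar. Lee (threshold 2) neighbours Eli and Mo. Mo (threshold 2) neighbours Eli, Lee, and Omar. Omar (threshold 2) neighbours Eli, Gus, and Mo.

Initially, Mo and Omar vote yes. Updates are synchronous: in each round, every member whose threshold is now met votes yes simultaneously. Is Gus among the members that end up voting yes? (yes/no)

Round 1 — Mo, Omar vote yes (initial).
Round 2 — checking thresholds:
  Eli: 2 of 4 neighbours < 4, not yet.
  Gus: 1 of 2 neighbours ≥ 1, votes yes.
  Lee: 1 of 2 neighbours < 2, not yet.
Round 3 — no new yes votes; cascade stops.

yes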